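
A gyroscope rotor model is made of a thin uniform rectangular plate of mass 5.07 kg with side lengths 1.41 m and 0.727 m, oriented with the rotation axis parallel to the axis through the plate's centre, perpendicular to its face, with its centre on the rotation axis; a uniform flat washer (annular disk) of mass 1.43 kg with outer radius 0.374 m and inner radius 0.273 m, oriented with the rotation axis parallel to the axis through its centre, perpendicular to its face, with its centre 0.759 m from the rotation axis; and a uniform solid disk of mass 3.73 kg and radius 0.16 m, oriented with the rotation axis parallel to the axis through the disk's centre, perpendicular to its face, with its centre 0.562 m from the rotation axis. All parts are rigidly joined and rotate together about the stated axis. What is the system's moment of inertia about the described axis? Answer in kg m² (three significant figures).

3.27

Rectangular plate: I_cm = (1/12)M(a²+b²) = (1/12)(5.07)[(1.41)² + (0.727)²] = 1.0633 kg m²; axis through the centre, so I = 1.0633 kg m².
Annular disk: I_cm = (1/2)M(R²+r²) = (1/2)(1.43)[(0.374)² + (0.273)²] = 0.1533 kg m²; centre at d = 0.759 m, so I = I_cm + Md² gives I = 0.1533 + (1.43)(0.759)² = 0.9771 kg m².
Solid disk: I_cm = (1/2)MR² = (1/2)(3.73)(0.16)² = 0.047744 kg m²; centre at d = 0.562 m, so I = I_cm + Md² gives I = 0.047744 + (3.73)(0.562)² = 1.2258 kg m².
Total I = 1.0633 + 0.9771 + 1.2258 = 3.2662 kg m².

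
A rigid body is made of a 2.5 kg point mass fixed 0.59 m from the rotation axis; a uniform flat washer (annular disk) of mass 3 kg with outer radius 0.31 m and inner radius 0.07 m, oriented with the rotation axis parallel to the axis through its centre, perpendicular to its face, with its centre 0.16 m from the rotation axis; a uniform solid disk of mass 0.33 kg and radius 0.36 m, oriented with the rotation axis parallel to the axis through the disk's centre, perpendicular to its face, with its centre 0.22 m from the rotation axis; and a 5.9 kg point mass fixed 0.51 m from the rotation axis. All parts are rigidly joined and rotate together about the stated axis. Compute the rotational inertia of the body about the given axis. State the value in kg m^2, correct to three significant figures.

Point mass: I_cm = 0; centre at d = 0.59 m, so the parallel axis theorem gives I = 0 + (2.5)(0.59)² = 0.87025 kg m^2.
Annular disk: I_cm = (1/2)M(R²+r²) = (1/2)(3)[(0.31)² + (0.07)²] = 0.1515 kg m^2; centre at d = 0.16 m, so the parallel axis theorem gives I = 0.1515 + (3)(0.16)² = 0.2283 kg m^2.
Solid disk: I_cm = (1/2)MR² = (1/2)(0.33)(0.36)² = 0.021384 kg m^2; centre at d = 0.22 m, so the parallel axis theorem gives I = 0.021384 + (0.33)(0.22)² = 0.037356 kg m^2.
Point mass: I_cm = 0; centre at d = 0.51 m, so the parallel axis theorem gives I = 0 + (5.9)(0.51)² = 1.5346 kg m^2.
Total I = 0.87025 + 0.2283 + 0.037356 + 1.5346 = 2.6705 kg m^2.

2.67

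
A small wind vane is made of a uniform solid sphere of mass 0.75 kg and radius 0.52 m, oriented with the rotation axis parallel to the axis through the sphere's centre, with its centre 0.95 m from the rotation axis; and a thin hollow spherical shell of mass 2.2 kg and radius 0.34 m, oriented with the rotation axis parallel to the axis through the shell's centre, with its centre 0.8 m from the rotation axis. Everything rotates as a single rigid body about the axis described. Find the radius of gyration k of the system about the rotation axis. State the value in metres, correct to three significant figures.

Solid sphere: I_cm = (2/5)MR² = (2/5)(0.75)(0.52)² = 0.08112 kg m^2; centre at d = 0.95 m, so I = I_cm + Md² gives I = 0.08112 + (0.75)(0.95)² = 0.75799 kg m^2.
Spherical shell: I_cm = (2/3)MR² = (2/3)(2.2)(0.34)² = 0.16955 kg m^2; centre at d = 0.8 m, so I = I_cm + Md² gives I = 0.16955 + (2.2)(0.8)² = 1.5775 kg m^2.
Total I = 2.3355 kg m^2; total mass M = 2.95 kg.
k = √(I/M) = √(2.3355/2.95) = 0.88978 m.

0.890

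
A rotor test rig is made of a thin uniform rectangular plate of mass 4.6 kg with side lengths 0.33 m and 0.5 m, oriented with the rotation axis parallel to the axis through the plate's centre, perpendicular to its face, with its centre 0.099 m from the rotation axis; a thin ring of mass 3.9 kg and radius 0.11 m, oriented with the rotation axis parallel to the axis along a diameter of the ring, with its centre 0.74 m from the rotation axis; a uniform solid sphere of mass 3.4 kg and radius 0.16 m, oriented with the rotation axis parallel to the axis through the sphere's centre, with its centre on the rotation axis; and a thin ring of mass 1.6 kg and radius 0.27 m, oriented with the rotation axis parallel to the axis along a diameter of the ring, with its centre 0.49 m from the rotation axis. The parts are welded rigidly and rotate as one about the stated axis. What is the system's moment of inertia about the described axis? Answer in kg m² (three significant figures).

2.82

Rectangular plate: I_cm = (1/12)M(a²+b²) = (1/12)(4.6)[(0.33)² + (0.5)²] = 0.13758 kg m²; centre at d = 0.099 m, so the parallel axis theorem gives I = 0.13758 + (4.6)(0.099)² = 0.18266 kg m².
Thin ring: I_cm = (1/2)MR² = (1/2)(3.9)(0.11)² = 0.023595 kg m²; centre at d = 0.74 m, so the parallel axis theorem gives I = 0.023595 + (3.9)(0.74)² = 2.1592 kg m².
Solid sphere: I_cm = (2/5)MR² = (2/5)(3.4)(0.16)² = 0.034816 kg m²; axis through the centre, so I = 0.034816 kg m².
Thin ring: I_cm = (1/2)MR² = (1/2)(1.6)(0.27)² = 0.05832 kg m²; centre at d = 0.49 m, so the parallel axis theorem gives I = 0.05832 + (1.6)(0.49)² = 0.44248 kg m².
Total I = 0.18266 + 2.1592 + 0.034816 + 0.44248 = 2.8192 kg m².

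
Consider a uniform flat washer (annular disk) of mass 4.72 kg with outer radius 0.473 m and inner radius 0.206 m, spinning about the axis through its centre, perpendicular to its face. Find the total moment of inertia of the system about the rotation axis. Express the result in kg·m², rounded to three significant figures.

I_cm = (1/2)M(R²+r²) = (1/2)(4.72)[(0.473)² + (0.206)²] = 0.62815 kg·m²; axis through the centre, so I = 0.62815 kg·m².

0.628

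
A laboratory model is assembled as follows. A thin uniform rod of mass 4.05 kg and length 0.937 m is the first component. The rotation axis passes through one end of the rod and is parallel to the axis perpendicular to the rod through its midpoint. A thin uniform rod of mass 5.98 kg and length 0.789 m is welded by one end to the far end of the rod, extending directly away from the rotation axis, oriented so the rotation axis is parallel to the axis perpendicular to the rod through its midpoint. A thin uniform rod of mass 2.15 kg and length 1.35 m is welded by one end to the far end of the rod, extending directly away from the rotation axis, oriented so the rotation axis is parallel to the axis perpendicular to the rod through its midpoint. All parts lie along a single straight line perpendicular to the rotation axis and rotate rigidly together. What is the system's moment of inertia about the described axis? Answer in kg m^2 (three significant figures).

Thin rod: I_cm = (1/12)ML² = (1/12)(4.05)(0.937)² = 0.29631 kg m^2; centre at d = 0.4685 m, so the parallel axis theorem gives I = 0.29631 + (4.05)(0.4685)² = 1.1853 kg m^2.
Thin rod: I_cm = (1/12)ML² = (1/12)(5.98)(0.789)² = 0.31022 kg m^2; centre at d = 0.4685 + 0.4685 + 0.3945 = 1.3315 m, so the parallel axis theorem gives I = 0.31022 + (5.98)(1.3315)² = 10.912 kg m^2.
Thin rod: I_cm = (1/12)ML² = (1/12)(2.15)(1.35)² = 0.32653 kg m^2; centre at d = 0.4685 + 0.4685 + 0.3945 + 0.3945 + 0.675 = 2.401 m, so the parallel axis theorem gives I = 0.32653 + (2.15)(2.401)² = 12.721 kg m^2.
Total I = 1.1853 + 10.912 + 12.721 = 24.818 kg m^2.

24.8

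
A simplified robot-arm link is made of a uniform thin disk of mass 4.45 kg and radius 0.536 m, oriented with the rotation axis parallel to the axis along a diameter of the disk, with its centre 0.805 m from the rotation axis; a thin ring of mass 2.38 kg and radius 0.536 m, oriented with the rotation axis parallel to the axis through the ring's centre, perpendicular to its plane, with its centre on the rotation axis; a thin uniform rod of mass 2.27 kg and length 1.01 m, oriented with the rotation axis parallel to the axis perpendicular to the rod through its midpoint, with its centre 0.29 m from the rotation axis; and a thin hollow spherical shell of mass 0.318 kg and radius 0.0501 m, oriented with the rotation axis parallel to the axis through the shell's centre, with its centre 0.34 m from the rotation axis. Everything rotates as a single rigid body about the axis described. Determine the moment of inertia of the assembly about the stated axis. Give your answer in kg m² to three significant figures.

4.31

Thin disk: I_cm = (1/4)MR² = (1/4)(4.45)(0.536)² = 0.31962 kg m²; centre at d = 0.805 m, so I = I_cm + Md² gives I = 0.31962 + (4.45)(0.805)² = 3.2033 kg m².
Thin ring: I_cm = MR² = (2.38)(0.536)² = 0.68376 kg m²; axis through the centre, so I = 0.68376 kg m².
Thin rod: I_cm = (1/12)ML² = (1/12)(2.27)(1.01)² = 0.19297 kg m²; centre at d = 0.29 m, so I = I_cm + Md² gives I = 0.19297 + (2.27)(0.29)² = 0.38388 kg m².
Spherical shell: I_cm = (2/3)MR² = (2/3)(0.318)(0.0501)² = 0.00053212 kg m²; centre at d = 0.34 m, so I = I_cm + Md² gives I = 0.00053212 + (0.318)(0.34)² = 0.037293 kg m².
Total I = 3.2033 + 0.68376 + 0.38388 + 0.037293 = 4.3083 kg m².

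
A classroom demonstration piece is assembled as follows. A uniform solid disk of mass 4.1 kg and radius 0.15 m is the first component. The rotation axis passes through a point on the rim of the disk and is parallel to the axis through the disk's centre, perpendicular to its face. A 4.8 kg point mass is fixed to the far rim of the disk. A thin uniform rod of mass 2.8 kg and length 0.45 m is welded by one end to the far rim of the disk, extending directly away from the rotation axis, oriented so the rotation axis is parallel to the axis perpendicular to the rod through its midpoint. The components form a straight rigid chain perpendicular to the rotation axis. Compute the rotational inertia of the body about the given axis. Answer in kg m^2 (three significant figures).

Solid disk: I_cm = (1/2)MR² = (1/2)(4.1)(0.15)² = 0.046125 kg m^2; centre at d = 0.15 m, so the parallel axis theorem gives I = 0.046125 + (4.1)(0.15)² = 0.13837 kg m^2.
Point mass: I_cm = 0; centre at d = 0.15 + 0.15 = 0.3 m, so the parallel axis theorem gives I = 0 + (4.8)(0.3)² = 0.432 kg m^2.
Thin rod: I_cm = (1/12)ML² = (1/12)(2.8)(0.45)² = 0.04725 kg m^2; centre at d = 0.15 + 0.15 + 0.225 = 0.525 m, so the parallel axis theorem gives I = 0.04725 + (2.8)(0.525)² = 0.819 kg m^2.
Total I = 0.13837 + 0.432 + 0.819 = 1.3894 kg m^2.

1.39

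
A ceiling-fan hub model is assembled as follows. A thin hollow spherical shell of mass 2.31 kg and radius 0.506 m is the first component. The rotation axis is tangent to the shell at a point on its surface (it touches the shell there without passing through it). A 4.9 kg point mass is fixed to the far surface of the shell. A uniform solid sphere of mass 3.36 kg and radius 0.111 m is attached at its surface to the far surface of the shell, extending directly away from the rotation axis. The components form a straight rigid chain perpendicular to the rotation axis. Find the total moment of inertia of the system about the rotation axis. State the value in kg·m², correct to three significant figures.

10.3

Spherical shell: I_cm = (2/3)MR² = (2/3)(2.31)(0.506)² = 0.3943 kg·m²; centre at d = 0.506 m, so the parallel axis theorem gives I = 0.3943 + (2.31)(0.506)² = 0.98574 kg·m².
Point mass: I_cm = 0; centre at d = 0.506 + 0.506 = 1.012 m, so the parallel axis theorem gives I = 0 + (4.9)(1.012)² = 5.0183 kg·m².
Solid sphere: I_cm = (2/5)MR² = (2/5)(3.36)(0.111)² = 0.016559 kg·m²; centre at d = 0.506 + 0.506 + 0.111 = 1.123 m, so the parallel axis theorem gives I = 0.016559 + (3.36)(1.123)² = 4.254 kg·m².
Total I = 0.98574 + 5.0183 + 4.254 = 10.258 kg·m².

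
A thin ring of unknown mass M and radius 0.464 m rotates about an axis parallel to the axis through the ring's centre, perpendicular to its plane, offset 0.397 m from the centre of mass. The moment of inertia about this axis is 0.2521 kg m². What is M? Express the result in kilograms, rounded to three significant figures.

I = I_cm + Md² = MR² + Md² = M·[1·(0.464)² + (0.397)²] = M·0.37291.
So M = 0.2521 / 0.37291 = 0.67604 kg.

0.676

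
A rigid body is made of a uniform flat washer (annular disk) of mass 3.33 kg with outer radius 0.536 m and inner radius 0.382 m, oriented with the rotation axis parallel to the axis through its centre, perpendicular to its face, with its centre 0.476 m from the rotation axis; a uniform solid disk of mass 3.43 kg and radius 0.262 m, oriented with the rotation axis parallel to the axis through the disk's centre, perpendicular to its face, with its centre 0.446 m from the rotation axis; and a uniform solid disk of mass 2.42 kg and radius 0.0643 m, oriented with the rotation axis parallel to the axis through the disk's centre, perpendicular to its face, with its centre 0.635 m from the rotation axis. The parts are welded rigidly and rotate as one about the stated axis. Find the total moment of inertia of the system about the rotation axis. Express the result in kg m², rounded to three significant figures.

Annular disk: I_cm = (1/2)M(R²+r²) = (1/2)(3.33)[(0.536)² + (0.382)²] = 0.72131 kg m²; centre at d = 0.476 m, so the parallel axis theorem gives I = 0.72131 + (3.33)(0.476)² = 1.4758 kg m².
Solid disk: I_cm = (1/2)MR² = (1/2)(3.43)(0.262)² = 0.11772 kg m²; centre at d = 0.446 m, so the parallel axis theorem gives I = 0.11772 + (3.43)(0.446)² = 0.80001 kg m².
Solid disk: I_cm = (1/2)MR² = (1/2)(2.42)(0.0643)² = 0.0050027 kg m²; centre at d = 0.635 m, so the parallel axis theorem gives I = 0.0050027 + (2.42)(0.635)² = 0.98081 kg m².
Total I = 1.4758 + 0.80001 + 0.98081 = 3.2566 kg m².

3.26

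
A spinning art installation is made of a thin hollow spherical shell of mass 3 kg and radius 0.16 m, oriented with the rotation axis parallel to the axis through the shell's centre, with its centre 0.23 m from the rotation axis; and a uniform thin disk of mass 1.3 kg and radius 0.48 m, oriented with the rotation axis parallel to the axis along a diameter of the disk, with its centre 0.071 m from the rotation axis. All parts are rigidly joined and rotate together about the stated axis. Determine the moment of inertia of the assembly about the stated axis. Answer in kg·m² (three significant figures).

0.291

Spherical shell: I_cm = (2/3)MR² = (2/3)(3)(0.16)² = 0.0512 kg·m²; centre at d = 0.23 m, so I = I_cm + Md² gives I = 0.0512 + (3)(0.23)² = 0.2099 kg·m².
Thin disk: I_cm = (1/4)MR² = (1/4)(1.3)(0.48)² = 0.07488 kg·m²; centre at d = 0.071 m, so I = I_cm + Md² gives I = 0.07488 + (1.3)(0.071)² = 0.081433 kg·m².
Total I = 0.2099 + 0.081433 = 0.29133 kg·m².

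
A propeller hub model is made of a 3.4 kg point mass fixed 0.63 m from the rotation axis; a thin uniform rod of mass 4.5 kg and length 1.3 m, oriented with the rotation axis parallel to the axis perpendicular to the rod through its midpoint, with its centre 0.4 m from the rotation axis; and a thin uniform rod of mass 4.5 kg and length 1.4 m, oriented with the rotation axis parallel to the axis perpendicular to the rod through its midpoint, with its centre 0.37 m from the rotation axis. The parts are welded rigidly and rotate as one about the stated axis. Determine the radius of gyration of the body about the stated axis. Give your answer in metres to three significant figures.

0.572

Point mass: I_cm = 0; centre at d = 0.63 m, so the parallel axis theorem gives I = 0 + (3.4)(0.63)² = 1.3495 kg m².
Thin rod: I_cm = (1/12)ML² = (1/12)(4.5)(1.3)² = 0.63375 kg m²; centre at d = 0.4 m, so the parallel axis theorem gives I = 0.63375 + (4.5)(0.4)² = 1.3538 kg m².
Thin rod: I_cm = (1/12)ML² = (1/12)(4.5)(1.4)² = 0.735 kg m²; centre at d = 0.37 m, so the parallel axis theorem gives I = 0.735 + (4.5)(0.37)² = 1.351 kg m².
Total I = 4.0543 kg m²; total mass M = 12.4 kg.
k = √(I/M) = √(4.0543/12.4) = 0.5718 m.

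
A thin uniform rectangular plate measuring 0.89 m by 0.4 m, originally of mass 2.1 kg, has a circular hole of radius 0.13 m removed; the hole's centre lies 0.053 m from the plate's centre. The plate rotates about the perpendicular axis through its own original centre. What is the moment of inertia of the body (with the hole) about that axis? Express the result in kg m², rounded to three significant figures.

Unpierced body about its centre: I₀ = (1/12)M(a²+b²) = (1/12)(2.1)[(0.89)² + (0.4)²] = 0.16662 kg m².
The removed disk has mass m = M·πr²/(ab) = (2.1)·π(0.13)²/(0.89·0.4) = 0.31319 kg (same uniform areal density).
Its moment of inertia about the rotation axis (parallel-axis theorem): I_hole = (1/2)mr² + md² = (1/2)(0.31319)(0.13)² + (0.31319)(0.053)² = 0.0035262 kg m².
Treating the hole as negative mass, I = I₀ − I_hole = 0.16662 − 0.0035262 = 0.16309 kg m².

0.163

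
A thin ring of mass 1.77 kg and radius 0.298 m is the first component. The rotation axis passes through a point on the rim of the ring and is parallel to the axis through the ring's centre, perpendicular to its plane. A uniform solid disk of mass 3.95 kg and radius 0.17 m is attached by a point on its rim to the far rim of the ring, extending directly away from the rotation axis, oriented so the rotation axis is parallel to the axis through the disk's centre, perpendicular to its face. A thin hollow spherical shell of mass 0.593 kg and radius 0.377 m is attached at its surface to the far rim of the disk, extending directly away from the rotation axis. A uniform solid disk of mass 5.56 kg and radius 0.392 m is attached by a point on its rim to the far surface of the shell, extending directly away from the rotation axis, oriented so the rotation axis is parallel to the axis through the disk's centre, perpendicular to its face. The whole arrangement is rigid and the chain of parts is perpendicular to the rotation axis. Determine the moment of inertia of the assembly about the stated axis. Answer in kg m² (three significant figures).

28.3

Thin ring: I_cm = MR² = (1.77)(0.298)² = 0.15718 kg m²; centre at d = 0.298 m, so the parallel axis theorem gives I = 0.15718 + (1.77)(0.298)² = 0.31437 kg m².
Solid disk: I_cm = (1/2)MR² = (1/2)(3.95)(0.17)² = 0.057078 kg m²; centre at d = 0.298 + 0.298 + 0.17 = 0.766 m, so the parallel axis theorem gives I = 0.057078 + (3.95)(0.766)² = 2.3748 kg m².
Spherical shell: I_cm = (2/3)MR² = (2/3)(0.593)(0.377)² = 0.056188 kg m²; centre at d = 0.298 + 0.298 + 0.17 + 0.17 + 0.377 = 1.313 m, so the parallel axis theorem gives I = 0.056188 + (0.593)(1.313)² = 1.0785 kg m².
Solid disk: I_cm = (1/2)MR² = (1/2)(5.56)(0.392)² = 0.42719 kg m²; centre at d = 0.298 + 0.298 + 0.17 + 0.17 + 0.377 + 0.377 + 0.392 = 2.082 m, so the parallel axis theorem gives I = 0.42719 + (5.56)(2.082)² = 24.528 kg m².
Total I = 0.31437 + 2.3748 + 1.0785 + 24.528 = 28.296 kg m².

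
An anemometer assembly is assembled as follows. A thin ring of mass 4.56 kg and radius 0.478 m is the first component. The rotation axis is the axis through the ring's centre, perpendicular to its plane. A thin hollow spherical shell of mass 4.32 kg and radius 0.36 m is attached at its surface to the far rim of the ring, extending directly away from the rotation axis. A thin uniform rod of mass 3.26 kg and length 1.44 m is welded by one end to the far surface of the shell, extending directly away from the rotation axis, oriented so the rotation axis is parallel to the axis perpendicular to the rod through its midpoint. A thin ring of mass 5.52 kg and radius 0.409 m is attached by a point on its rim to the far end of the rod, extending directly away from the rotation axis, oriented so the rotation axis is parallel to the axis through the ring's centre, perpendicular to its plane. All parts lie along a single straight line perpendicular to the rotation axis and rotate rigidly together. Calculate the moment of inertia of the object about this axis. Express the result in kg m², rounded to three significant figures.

Thin ring: I_cm = MR² = (4.56)(0.478)² = 1.0419 kg m²; axis through the centre, so I = 1.0419 kg m².
Spherical shell: I_cm = (2/3)MR² = (2/3)(4.32)(0.36)² = 0.37325 kg m²; centre at d = 0.478 + 0.36 = 0.838 m, so I = I_cm + Md² gives I = 0.37325 + (4.32)(0.838)² = 3.4069 kg m².
Thin rod: I_cm = (1/12)ML² = (1/12)(3.26)(1.44)² = 0.56333 kg m²; centre at d = 0.478 + 0.36 + 0.36 + 0.72 = 1.918 m, so I = I_cm + Md² gives I = 0.56333 + (3.26)(1.918)² = 12.556 kg m².
Thin ring: I_cm = MR² = (5.52)(0.409)² = 0.92339 kg m²; centre at d = 0.478 + 0.36 + 0.36 + 0.72 + 0.72 + 0.409 = 3.047 m, so I = I_cm + Md² gives I = 0.92339 + (5.52)(3.047)² = 52.172 kg m².
Total I = 1.0419 + 3.4069 + 12.556 + 52.172 = 69.177 kg m².

69.2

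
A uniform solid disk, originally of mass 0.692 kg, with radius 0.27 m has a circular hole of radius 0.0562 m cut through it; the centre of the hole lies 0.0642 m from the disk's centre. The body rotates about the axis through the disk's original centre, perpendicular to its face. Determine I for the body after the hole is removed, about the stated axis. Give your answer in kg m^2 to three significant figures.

Unpierced body about its centre: I₀ = (1/2)MR² = (1/2)(0.692)(0.27)² = 0.025223 kg m^2.
The removed disk has mass m = M·(r/R)² = (0.692)(0.0562/0.27)² = 0.029981 kg (same uniform areal density).
Its moment of inertia about the rotation axis (parallel-axis theorem): I_hole = (1/2)mr² + md² = (1/2)(0.029981)(0.0562)² + (0.029981)(0.0642)² = 0.00017092 kg m^2.
Treating the hole as negative mass, I = I₀ − I_hole = 0.025223 − 0.00017092 = 0.025052 kg m^2.

0.0251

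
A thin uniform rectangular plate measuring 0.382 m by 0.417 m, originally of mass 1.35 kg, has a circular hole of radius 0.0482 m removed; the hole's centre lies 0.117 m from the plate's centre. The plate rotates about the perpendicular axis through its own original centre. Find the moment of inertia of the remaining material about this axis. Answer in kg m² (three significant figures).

0.0351

Unpierced body about its centre: I₀ = (1/12)M(a²+b²) = (1/12)(1.35)[(0.382)² + (0.417)²] = 0.035979 kg m².
The removed disk has mass m = M·πr²/(ab) = (1.35)·π(0.0482)²/(0.382·0.417) = 0.061855 kg (same uniform areal density).
Its moment of inertia about the rotation axis (parallel-axis theorem): I_hole = (1/2)mr² + md² = (1/2)(0.061855)(0.0482)² + (0.061855)(0.117)² = 0.00091859 kg m².
Treating the hole as negative mass, I = I₀ − I_hole = 0.035979 − 0.00091859 = 0.03506 kg m².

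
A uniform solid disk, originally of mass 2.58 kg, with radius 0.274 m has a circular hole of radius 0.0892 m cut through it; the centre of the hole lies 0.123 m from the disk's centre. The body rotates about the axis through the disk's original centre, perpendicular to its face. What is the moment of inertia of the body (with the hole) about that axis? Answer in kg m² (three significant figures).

Unpierced body about its centre: I₀ = (1/2)MR² = (1/2)(2.58)(0.274)² = 0.096848 kg m².
The removed disk has mass m = M·(r/R)² = (2.58)(0.0892/0.274)² = 0.27343 kg (same uniform areal density).
Its moment of inertia about the rotation axis (parallel-axis theorem): I_hole = (1/2)mr² + md² = (1/2)(0.27343)(0.0892)² + (0.27343)(0.123)² = 0.0052245 kg m².
Treating the hole as negative mass, I = I₀ − I_hole = 0.096848 − 0.0052245 = 0.091623 kg m².

0.0916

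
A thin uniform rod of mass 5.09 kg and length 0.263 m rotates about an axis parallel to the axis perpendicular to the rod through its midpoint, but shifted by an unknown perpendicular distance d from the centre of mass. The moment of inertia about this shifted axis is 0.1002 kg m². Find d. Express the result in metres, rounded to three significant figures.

About the centre-of-mass axis, I_cm = (1/12)ML² = (1/12)(5.09)(0.263)² = 0.029339 kg m².
Parallel axis theorem: I = I_cm + Md², so Md² = 0.1002 − 0.029339 = 0.070861 kg m².
d = √(0.070861 / 5.09) = 0.11799 m.

0.118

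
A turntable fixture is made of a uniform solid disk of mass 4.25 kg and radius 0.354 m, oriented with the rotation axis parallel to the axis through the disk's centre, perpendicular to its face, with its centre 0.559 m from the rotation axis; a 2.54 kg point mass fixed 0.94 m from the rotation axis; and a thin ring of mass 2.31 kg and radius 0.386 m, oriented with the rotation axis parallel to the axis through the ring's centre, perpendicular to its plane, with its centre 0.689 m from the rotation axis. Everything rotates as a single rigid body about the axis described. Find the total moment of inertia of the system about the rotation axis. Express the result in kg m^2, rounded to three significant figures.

Solid disk: I_cm = (1/2)MR² = (1/2)(4.25)(0.354)² = 0.2663 kg m^2; centre at d = 0.559 m, so I = I_cm + Md² gives I = 0.2663 + (4.25)(0.559)² = 1.5943 kg m^2.
Point mass: I_cm = 0; centre at d = 0.94 m, so I = I_cm + Md² gives I = 0 + (2.54)(0.94)² = 2.2443 kg m^2.
Thin ring: I_cm = MR² = (2.31)(0.386)² = 0.34418 kg m^2; centre at d = 0.689 m, so I = I_cm + Md² gives I = 0.34418 + (2.31)(0.689)² = 1.4408 kg m^2.
Total I = 1.5943 + 2.2443 + 1.4408 = 5.2795 kg m^2.

5.28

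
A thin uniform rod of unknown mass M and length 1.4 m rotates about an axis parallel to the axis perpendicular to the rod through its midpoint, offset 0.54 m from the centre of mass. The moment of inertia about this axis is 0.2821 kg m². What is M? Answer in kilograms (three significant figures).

I = I_cm + Md² = (1/12)ML² + Md² = M·[0.0833333·(1.4)² + (0.54)²] = M·0.45493.
So M = 0.2821 / 0.45493 = 0.62009 kg.

0.620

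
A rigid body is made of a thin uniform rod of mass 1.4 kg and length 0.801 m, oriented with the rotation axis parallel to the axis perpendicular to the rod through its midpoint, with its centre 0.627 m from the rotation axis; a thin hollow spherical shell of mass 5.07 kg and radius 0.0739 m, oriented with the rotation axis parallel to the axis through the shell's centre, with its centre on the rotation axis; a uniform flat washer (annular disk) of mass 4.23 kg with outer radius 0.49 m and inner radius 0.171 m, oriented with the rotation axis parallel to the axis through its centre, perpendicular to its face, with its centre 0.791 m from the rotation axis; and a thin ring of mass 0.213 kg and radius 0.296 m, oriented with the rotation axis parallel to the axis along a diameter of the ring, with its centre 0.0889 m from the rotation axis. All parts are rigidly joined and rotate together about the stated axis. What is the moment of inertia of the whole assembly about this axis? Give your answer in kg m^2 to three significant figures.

3.87

Thin rod: I_cm = (1/12)ML² = (1/12)(1.4)(0.801)² = 0.074853 kg m^2; centre at d = 0.627 m, so the parallel axis theorem gives I = 0.074853 + (1.4)(0.627)² = 0.62523 kg m^2.
Spherical shell: I_cm = (2/3)MR² = (2/3)(5.07)(0.0739)² = 0.018459 kg m^2; axis through the centre, so I = 0.018459 kg m^2.
Annular disk: I_cm = (1/2)M(R²+r²) = (1/2)(4.23)[(0.49)² + (0.171)²] = 0.56966 kg m^2; centre at d = 0.791 m, so the parallel axis theorem gives I = 0.56966 + (4.23)(0.791)² = 3.2163 kg m^2.
Thin ring: I_cm = (1/2)MR² = (1/2)(0.213)(0.296)² = 0.0093311 kg m^2; centre at d = 0.0889 m, so the parallel axis theorem gives I = 0.0093311 + (0.213)(0.0889)² = 0.011014 kg m^2.
Total I = 0.62523 + 0.018459 + 3.2163 + 0.011014 = 3.871 kg m^2.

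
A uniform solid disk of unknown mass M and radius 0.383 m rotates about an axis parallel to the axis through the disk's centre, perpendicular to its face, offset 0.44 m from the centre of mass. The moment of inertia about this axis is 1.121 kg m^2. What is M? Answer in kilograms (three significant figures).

I = I_cm + Md² = (1/2)MR² + Md² = M·[0.5·(0.383)² + (0.44)²] = M·0.26694.
So M = 1.121 / 0.26694 = 4.1994 kg.

4.20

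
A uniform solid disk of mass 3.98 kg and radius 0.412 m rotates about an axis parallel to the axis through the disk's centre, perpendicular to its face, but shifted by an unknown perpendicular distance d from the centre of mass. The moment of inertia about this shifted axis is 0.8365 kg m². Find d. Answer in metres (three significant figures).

0.354

About the centre-of-mass axis, I_cm = (1/2)MR² = (1/2)(3.98)(0.412)² = 0.33779 kg m².
Parallel axis theorem: I = I_cm + Md², so Md² = 0.8365 − 0.33779 = 0.49871 kg m².
d = √(0.49871 / 3.98) = 0.35398 m.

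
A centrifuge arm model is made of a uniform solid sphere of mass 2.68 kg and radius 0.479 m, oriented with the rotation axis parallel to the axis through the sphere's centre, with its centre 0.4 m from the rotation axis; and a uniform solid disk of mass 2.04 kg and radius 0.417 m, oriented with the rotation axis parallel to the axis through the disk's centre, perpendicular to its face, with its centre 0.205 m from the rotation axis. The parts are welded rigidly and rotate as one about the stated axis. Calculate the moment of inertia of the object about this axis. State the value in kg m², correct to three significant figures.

Solid sphere: I_cm = (2/5)MR² = (2/5)(2.68)(0.479)² = 0.24596 kg m²; centre at d = 0.4 m, so I = I_cm + Md² gives I = 0.24596 + (2.68)(0.4)² = 0.67476 kg m².
Solid disk: I_cm = (1/2)MR² = (1/2)(2.04)(0.417)² = 0.17737 kg m²; centre at d = 0.205 m, so I = I_cm + Md² gives I = 0.17737 + (2.04)(0.205)² = 0.2631 kg m².
Total I = 0.67476 + 0.2631 = 0.93786 kg m².

0.938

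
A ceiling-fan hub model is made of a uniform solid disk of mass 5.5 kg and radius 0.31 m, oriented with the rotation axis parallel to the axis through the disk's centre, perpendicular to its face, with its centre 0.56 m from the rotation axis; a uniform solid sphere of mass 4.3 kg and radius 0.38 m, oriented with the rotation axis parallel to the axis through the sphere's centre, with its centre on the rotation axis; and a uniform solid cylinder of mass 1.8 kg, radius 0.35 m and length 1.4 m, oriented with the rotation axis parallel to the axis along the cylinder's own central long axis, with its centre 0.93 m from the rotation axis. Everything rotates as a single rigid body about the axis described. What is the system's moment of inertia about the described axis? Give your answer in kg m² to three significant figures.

3.90

Solid disk: I_cm = (1/2)MR² = (1/2)(5.5)(0.31)² = 0.26428 kg m²; centre at d = 0.56 m, so the parallel axis theorem gives I = 0.26428 + (5.5)(0.56)² = 1.9891 kg m².
Solid sphere: I_cm = (2/5)MR² = (2/5)(4.3)(0.38)² = 0.24837 kg m²; axis through the centre, so I = 0.24837 kg m².
Solid cylinder: I_cm = (1/2)MR² = (1/2)(1.8)(0.35)² = 0.11025 kg m²; centre at d = 0.93 m, so the parallel axis theorem gives I = 0.11025 + (1.8)(0.93)² = 1.6671 kg m².
Total I = 1.9891 + 0.24837 + 1.6671 = 3.9045 kg m².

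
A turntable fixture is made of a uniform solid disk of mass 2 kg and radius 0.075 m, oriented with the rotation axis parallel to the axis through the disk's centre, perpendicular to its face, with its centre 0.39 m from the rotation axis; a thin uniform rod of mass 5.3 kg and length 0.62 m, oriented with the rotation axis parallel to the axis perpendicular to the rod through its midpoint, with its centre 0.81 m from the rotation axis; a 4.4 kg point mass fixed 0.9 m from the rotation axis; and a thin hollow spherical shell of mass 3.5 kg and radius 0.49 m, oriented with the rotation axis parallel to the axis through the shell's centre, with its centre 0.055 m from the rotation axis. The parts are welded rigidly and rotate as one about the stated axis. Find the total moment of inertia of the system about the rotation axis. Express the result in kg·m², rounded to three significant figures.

Solid disk: I_cm = (1/2)MR² = (1/2)(2)(0.075)² = 0.005625 kg·m²; centre at d = 0.39 m, so the parallel axis theorem gives I = 0.005625 + (2)(0.39)² = 0.30983 kg·m².
Thin rod: I_cm = (1/12)ML² = (1/12)(5.3)(0.62)² = 0.16978 kg·m²; centre at d = 0.81 m, so the parallel axis theorem gives I = 0.16978 + (5.3)(0.81)² = 3.6471 kg·m².
Point mass: I_cm = 0; centre at d = 0.9 m, so the parallel axis theorem gives I = 0 + (4.4)(0.9)² = 3.564 kg·m².
Spherical shell: I_cm = (2/3)MR² = (2/3)(3.5)(0.49)² = 0.56023 kg·m²; centre at d = 0.055 m, so the parallel axis theorem gives I = 0.56023 + (3.5)(0.055)² = 0.57082 kg·m².
Total I = 0.30983 + 3.6471 + 3.564 + 0.57082 = 8.0918 kg·m².

8.09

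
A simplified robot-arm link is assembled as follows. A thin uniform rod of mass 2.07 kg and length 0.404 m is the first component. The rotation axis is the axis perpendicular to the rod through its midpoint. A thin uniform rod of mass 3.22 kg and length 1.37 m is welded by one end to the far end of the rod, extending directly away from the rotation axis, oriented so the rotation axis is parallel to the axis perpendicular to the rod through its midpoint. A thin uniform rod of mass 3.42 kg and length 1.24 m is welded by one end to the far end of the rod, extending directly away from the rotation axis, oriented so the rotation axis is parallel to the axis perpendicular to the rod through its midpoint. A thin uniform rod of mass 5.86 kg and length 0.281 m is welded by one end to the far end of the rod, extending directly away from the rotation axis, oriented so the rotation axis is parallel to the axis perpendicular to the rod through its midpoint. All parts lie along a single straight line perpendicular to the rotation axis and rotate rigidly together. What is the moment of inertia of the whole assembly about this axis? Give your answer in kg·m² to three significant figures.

71.1

Thin rod: I_cm = (1/12)ML² = (1/12)(2.07)(0.404)² = 0.028155 kg·m²; axis through the centre, so I = 0.028155 kg·m².
Thin rod: I_cm = (1/12)ML² = (1/12)(3.22)(1.37)² = 0.50363 kg·m²; centre at d = 0.202 + 0.685 = 0.887 m, so the parallel axis theorem gives I = 0.50363 + (3.22)(0.887)² = 3.037 kg·m².
Thin rod: I_cm = (1/12)ML² = (1/12)(3.42)(1.24)² = 0.43822 kg·m²; centre at d = 0.202 + 0.685 + 0.685 + 0.62 = 2.192 m, so the parallel axis theorem gives I = 0.43822 + (3.42)(2.192)² = 16.871 kg·m².
Thin rod: I_cm = (1/12)ML² = (1/12)(5.86)(0.281)² = 0.038559 kg·m²; centre at d = 0.202 + 0.685 + 0.685 + 0.62 + 0.62 + 0.1405 = 2.9525 m, so the parallel axis theorem gives I = 0.038559 + (5.86)(2.9525)² = 51.122 kg·m².
Total I = 0.028155 + 3.037 + 16.871 + 51.122 = 71.058 kg·m².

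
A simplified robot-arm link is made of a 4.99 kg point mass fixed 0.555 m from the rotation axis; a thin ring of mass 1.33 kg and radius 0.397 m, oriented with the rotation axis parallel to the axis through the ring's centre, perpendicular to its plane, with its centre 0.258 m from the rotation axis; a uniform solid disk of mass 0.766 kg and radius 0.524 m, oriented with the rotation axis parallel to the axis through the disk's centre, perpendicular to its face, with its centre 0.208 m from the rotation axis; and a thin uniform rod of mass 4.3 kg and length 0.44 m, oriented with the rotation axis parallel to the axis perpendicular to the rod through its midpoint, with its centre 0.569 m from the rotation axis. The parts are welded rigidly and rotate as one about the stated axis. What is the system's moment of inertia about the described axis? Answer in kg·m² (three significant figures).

Point mass: I_cm = 0; centre at d = 0.555 m, so the parallel axis theorem gives I = 0 + (4.99)(0.555)² = 1.537 kg·m².
Thin ring: I_cm = MR² = (1.33)(0.397)² = 0.20962 kg·m²; centre at d = 0.258 m, so the parallel axis theorem gives I = 0.20962 + (1.33)(0.258)² = 0.29815 kg·m².
Solid disk: I_cm = (1/2)MR² = (1/2)(0.766)(0.524)² = 0.10516 kg·m²; centre at d = 0.208 m, so the parallel axis theorem gives I = 0.10516 + (0.766)(0.208)² = 0.1383 kg·m².
Thin rod: I_cm = (1/12)ML² = (1/12)(4.3)(0.44)² = 0.069373 kg·m²; centre at d = 0.569 m, so the parallel axis theorem gives I = 0.069373 + (4.3)(0.569)² = 1.4615 kg·m².
Total I = 1.537 + 0.29815 + 0.1383 + 1.4615 = 3.435 kg·m².

3.44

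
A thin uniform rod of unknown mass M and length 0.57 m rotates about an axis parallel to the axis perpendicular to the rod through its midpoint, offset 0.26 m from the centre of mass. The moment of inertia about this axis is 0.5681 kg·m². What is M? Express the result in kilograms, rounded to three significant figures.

6.00

I = I_cm + Md² = (1/12)ML² + Md² = M·[0.0833333·(0.57)² + (0.26)²] = M·0.094675.
So M = 0.5681 / 0.094675 = 6.0005 kg.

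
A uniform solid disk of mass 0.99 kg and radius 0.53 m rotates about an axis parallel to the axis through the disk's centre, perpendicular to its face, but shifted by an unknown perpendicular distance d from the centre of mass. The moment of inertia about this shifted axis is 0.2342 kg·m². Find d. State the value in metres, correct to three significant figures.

About the centre-of-mass axis, I_cm = (1/2)MR² = (1/2)(0.99)(0.53)² = 0.13905 kg·m².
Parallel axis theorem: I = I_cm + Md², so Md² = 0.2342 − 0.13905 = 0.095154 kg·m².
d = √(0.095154 / 0.99) = 0.31003 m.

0.310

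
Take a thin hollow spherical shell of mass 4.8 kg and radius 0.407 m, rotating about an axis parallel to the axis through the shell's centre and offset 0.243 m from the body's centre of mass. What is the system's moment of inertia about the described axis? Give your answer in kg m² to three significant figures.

I_cm = (2/3)MR² = (2/3)(4.8)(0.407)² = 0.53008 kg m²; centre at d = 0.243 m, so I = I_cm + Md² gives I = 0.53008 + (4.8)(0.243)² = 0.81351 kg m².

0.814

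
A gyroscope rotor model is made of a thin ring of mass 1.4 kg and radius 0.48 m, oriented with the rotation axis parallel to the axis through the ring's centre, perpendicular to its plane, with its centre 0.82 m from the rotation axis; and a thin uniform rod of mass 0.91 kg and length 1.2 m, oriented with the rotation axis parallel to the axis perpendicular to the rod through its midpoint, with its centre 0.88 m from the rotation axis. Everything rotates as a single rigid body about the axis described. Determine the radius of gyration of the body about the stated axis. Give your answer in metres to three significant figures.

Thin ring: I_cm = MR² = (1.4)(0.48)² = 0.32256 kg m^2; centre at d = 0.82 m, so I = I_cm + Md² gives I = 0.32256 + (1.4)(0.82)² = 1.2639 kg m^2.
Thin rod: I_cm = (1/12)ML² = (1/12)(0.91)(1.2)² = 0.1092 kg m^2; centre at d = 0.88 m, so I = I_cm + Md² gives I = 0.1092 + (0.91)(0.88)² = 0.8139 kg m^2.
Total I = 2.0778 kg m^2; total mass M = 2.31 kg.
k = √(I/M) = √(2.0778/2.31) = 0.94841 m.

0.948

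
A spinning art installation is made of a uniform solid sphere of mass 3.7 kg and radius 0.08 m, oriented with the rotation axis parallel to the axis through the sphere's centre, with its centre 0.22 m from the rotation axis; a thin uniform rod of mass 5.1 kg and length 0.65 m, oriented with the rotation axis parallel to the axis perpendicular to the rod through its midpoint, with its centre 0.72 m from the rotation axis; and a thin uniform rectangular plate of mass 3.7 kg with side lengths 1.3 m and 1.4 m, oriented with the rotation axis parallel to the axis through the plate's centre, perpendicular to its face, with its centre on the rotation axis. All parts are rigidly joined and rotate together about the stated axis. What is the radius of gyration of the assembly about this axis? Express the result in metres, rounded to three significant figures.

Solid sphere: I_cm = (2/5)MR² = (2/5)(3.7)(0.08)² = 0.009472 kg·m²; centre at d = 0.22 m, so I = I_cm + Md² gives I = 0.009472 + (3.7)(0.22)² = 0.18855 kg·m².
Thin rod: I_cm = (1/12)ML² = (1/12)(5.1)(0.65)² = 0.17956 kg·m²; centre at d = 0.72 m, so I = I_cm + Md² gives I = 0.17956 + (5.1)(0.72)² = 2.8234 kg·m².
Rectangular plate: I_cm = (1/12)M(a²+b²) = (1/12)(3.7)[(1.3)² + (1.4)²] = 1.1254 kg·m²; axis through the centre, so I = 1.1254 kg·m².
Total I = 4.1374 kg·m²; total mass M = 12.5 kg.
k = √(I/M) = √(4.1374/12.5) = 0.57532 m.

0.575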